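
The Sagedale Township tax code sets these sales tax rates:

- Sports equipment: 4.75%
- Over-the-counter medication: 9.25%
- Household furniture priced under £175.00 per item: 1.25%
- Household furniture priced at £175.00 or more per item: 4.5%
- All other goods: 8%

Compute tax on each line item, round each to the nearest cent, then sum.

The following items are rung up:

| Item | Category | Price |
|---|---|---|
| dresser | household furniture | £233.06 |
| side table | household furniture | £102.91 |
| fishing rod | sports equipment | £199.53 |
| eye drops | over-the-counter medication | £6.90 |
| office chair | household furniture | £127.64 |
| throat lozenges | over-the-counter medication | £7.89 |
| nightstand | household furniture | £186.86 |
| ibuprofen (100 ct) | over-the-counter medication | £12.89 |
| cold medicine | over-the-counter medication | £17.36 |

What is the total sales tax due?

Dresser £233.06: household furniture, £175.00 or more → 4.5% → £10.49
Side table £102.91: household furniture, under £175.00 → 1.25% → £1.29
Fishing rod £199.53: sports equipment → 4.75% → £9.48
Eye drops £6.90: over-the-counter medication → 9.25% → £0.64
Office chair £127.64: household furniture, under £175.00 → 1.25% → £1.60
Throat lozenges £7.89: over-the-counter medication → 9.25% → £0.73
Nightstand £186.86: household furniture, £175.00 or more → 4.5% → £8.41
Ibuprofen (100 ct) £12.89: over-the-counter medication → 9.25% → £1.19
Cold medicine £17.36: over-the-counter medication → 9.25% → £1.61
Total tax = £10.49 + £1.29 + £9.48 + £0.64 + £1.60 + £0.73 + £8.41 + £1.19 + £1.61 = £35.44

£35.44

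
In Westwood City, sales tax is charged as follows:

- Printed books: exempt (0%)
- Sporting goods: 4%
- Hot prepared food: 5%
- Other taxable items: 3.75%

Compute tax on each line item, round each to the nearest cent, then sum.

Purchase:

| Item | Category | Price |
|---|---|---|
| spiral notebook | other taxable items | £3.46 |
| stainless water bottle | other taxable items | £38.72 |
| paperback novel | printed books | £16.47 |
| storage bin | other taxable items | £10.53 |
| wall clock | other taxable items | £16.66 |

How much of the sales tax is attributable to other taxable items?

Spiral notebook £3.46: other taxable items → 3.75% → £0.13
Stainless water bottle £38.72: other taxable items → 3.75% → £1.45
Storage bin £10.53: other taxable items → 3.75% → £0.39
Wall clock £16.66: other taxable items → 3.75% → £0.62
Tax on other taxable items = £0.13 + £1.45 + £0.39 + £0.62 = £2.59

£2.59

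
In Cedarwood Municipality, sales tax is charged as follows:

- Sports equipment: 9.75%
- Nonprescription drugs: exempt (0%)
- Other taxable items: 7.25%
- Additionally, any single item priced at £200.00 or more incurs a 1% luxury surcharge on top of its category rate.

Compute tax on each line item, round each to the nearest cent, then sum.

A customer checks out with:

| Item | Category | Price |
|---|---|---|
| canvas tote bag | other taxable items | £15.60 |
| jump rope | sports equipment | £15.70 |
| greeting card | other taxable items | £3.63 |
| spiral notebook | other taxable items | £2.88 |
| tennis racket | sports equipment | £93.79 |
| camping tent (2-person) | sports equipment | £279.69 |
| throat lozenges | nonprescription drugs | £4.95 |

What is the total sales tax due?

£42.34

Canvas tote bag £15.60: other taxable items → 7.25% → £1.13
Jump rope £15.70: sports equipment → 9.75% → £1.53
Greeting card £3.63: other taxable items → 7.25% → £0.26
Spiral notebook £2.88: other taxable items → 7.25% → £0.21
Tennis racket £93.79: sports equipment → 9.75% → £9.14
Camping tent (2-person) £279.69: sports equipment → 9.75% + 1% surcharge = 10.75% → £30.07
Throat lozenges £4.95: nonprescription drugs → 0% → £0.00
Total tax = £1.13 + £1.53 + £0.26 + £0.21 + £9.14 + £30.07 = £42.34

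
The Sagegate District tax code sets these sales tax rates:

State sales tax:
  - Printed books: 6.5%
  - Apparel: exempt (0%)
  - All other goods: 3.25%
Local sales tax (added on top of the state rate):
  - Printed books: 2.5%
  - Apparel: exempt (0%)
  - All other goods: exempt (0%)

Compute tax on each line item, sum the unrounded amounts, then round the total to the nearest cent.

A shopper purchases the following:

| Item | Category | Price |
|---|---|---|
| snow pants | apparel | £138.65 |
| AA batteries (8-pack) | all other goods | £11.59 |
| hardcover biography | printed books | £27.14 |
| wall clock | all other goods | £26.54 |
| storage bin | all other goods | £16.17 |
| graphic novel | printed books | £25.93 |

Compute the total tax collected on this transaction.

Snow pants £138.65: apparel → 0% + 0% local = 0% → £0.00
AA batteries (8-pack) £11.59: all other goods → 3.25% + 0% local = 3.25% → £0.376675
Hardcover biography £27.14: printed books → 6.5% + 2.5% local = 9% → £2.4426
Wall clock £26.54: all other goods → 3.25% + 0% local = 3.25% → £0.86255
Storage bin £16.17: all other goods → 3.25% + 0% local = 3.25% → £0.525525
Graphic novel £25.93: printed books → 6.5% + 2.5% local = 9% → £2.3337
Unrounded tax sum = £6.54105 → £6.54

£6.54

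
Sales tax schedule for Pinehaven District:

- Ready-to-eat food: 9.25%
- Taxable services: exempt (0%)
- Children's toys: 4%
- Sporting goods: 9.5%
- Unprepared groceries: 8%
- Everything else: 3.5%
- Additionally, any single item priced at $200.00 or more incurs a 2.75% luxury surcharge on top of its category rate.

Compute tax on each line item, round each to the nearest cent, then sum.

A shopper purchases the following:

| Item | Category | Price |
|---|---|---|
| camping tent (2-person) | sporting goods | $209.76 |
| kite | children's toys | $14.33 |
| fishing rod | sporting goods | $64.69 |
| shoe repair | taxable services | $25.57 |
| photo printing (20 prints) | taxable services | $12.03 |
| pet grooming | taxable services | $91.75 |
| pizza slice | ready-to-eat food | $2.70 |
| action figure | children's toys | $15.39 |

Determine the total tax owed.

Camping tent (2-person) $209.76: sporting goods → 9.5% + 2.75% surcharge = 12.25% → $25.70
Kite $14.33: children's toys → 4% → $0.57
Fishing rod $64.69: sporting goods → 9.5% → $6.15
Shoe repair $25.57: taxable services → 0% → $0.00
Photo printing (20 prints) $12.03: taxable services → 0% → $0.00
Pet grooming $91.75: taxable services → 0% → $0.00
Pizza slice $2.70: ready-to-eat food → 9.25% → $0.25
Action figure $15.39: children's toys → 4% → $0.62
Total tax = $25.70 + $0.57 + $6.15 + $0.25 + $0.62 = $33.29

$33.29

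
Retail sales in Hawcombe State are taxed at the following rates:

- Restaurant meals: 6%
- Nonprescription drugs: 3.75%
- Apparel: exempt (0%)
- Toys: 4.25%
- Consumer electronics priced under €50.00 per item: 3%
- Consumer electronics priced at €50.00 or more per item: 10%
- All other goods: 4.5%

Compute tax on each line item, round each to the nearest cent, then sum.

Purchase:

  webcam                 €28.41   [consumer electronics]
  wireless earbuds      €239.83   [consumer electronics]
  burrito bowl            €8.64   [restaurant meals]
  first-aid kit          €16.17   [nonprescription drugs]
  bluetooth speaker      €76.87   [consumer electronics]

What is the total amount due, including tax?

Webcam €28.41: consumer electronics, under €50.00 → 3% → €0.85
Wireless earbuds €239.83: consumer electronics, €50.00 or more → 10% → €23.98
Burrito bowl €8.64: restaurant meals → 6% → €0.52
First-aid kit €16.17: nonprescription drugs → 3.75% → €0.61
Bluetooth speaker €76.87: consumer electronics, €50.00 or more → 10% → €7.69
Subtotal = €369.92; tax = €33.65; total due = €403.57

€403.57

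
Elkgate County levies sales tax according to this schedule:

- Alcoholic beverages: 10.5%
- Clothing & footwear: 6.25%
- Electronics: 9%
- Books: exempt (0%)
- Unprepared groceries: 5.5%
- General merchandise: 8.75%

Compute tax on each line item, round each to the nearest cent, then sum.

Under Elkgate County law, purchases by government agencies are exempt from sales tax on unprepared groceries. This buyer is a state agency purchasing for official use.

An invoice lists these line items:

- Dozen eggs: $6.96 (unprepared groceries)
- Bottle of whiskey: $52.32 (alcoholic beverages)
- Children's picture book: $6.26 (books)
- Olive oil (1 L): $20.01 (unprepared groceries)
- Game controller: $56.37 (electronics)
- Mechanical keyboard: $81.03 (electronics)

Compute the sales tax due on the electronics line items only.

$12.36

Game controller $56.37: electronics → 9% → $5.07
Mechanical keyboard $81.03: electronics → 9% → $7.29
Tax on electronics = $5.07 + $7.29 = $12.36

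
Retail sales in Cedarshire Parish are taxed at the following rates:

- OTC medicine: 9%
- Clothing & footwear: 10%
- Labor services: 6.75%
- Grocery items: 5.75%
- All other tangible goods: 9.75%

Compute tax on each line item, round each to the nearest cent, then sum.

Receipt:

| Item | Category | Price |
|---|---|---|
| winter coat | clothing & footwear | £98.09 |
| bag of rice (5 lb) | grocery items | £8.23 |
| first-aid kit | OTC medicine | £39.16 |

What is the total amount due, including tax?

£159.28

Winter coat £98.09: clothing & footwear → 10% → £9.81
Bag of rice (5 lb) £8.23: grocery items → 5.75% → £0.47
First-aid kit £39.16: OTC medicine → 9% → £3.52
Subtotal = £145.48; tax = £13.80; total due = £159.28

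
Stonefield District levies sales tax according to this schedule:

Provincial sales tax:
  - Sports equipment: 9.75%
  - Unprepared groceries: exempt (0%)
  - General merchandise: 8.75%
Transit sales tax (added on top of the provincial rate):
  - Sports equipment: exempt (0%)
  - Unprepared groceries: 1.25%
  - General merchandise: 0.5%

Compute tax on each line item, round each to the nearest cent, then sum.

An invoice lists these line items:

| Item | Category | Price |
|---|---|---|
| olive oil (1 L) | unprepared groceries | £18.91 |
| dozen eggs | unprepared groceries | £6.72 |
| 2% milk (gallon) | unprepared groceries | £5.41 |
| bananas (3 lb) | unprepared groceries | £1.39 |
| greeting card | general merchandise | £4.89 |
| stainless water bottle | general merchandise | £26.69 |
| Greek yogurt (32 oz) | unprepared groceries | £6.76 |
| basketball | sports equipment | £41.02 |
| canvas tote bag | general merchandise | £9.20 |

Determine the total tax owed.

£8.26

Olive oil (1 L) £18.91: unprepared groceries → 0% + 1.25% transit = 1.25% → £0.24
Dozen eggs £6.72: unprepared groceries → 0% + 1.25% transit = 1.25% → £0.08
2% milk (gallon) £5.41: unprepared groceries → 0% + 1.25% transit = 1.25% → £0.07
Bananas (3 lb) £1.39: unprepared groceries → 0% + 1.25% transit = 1.25% → £0.02
Greeting card £4.89: general merchandise → 8.75% + 0.5% transit = 9.25% → £0.45
Stainless water bottle £26.69: general merchandise → 8.75% + 0.5% transit = 9.25% → £2.47
Greek yogurt (32 oz) £6.76: unprepared groceries → 0% + 1.25% transit = 1.25% → £0.08
Basketball £41.02: sports equipment → 9.75% + 0% transit = 9.75% → £4.00
Canvas tote bag £9.20: general merchandise → 8.75% + 0.5% transit = 9.25% → £0.85
Total tax = £0.24 + £0.08 + £0.07 + £0.02 + £0.45 + £2.47 + £0.08 + £4.00 + £0.85 = £8.26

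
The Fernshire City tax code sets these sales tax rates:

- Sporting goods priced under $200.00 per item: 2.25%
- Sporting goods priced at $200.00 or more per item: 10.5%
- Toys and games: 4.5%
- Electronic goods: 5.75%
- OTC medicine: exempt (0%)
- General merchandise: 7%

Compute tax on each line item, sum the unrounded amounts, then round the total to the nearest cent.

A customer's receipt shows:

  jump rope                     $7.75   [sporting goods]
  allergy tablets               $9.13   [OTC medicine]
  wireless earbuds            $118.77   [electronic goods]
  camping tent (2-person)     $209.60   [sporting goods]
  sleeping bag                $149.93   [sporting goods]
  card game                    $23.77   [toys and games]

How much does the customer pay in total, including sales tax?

Jump rope $7.75: sporting goods, under $200.00 → 2.25% → $0.174375
Allergy tablets $9.13: OTC medicine → 0% → $0.00
Wireless earbuds $118.77: electronic goods → 5.75% → $6.829275
Camping tent (2-person) $209.60: sporting goods, $200.00 or more → 10.5% → $22.008
Sleeping bag $149.93: sporting goods, under $200.00 → 2.25% → $3.373425
Card game $23.77: toys and games → 4.5% → $1.06965
Subtotal = $518.95; unrounded tax = $33.454725 → $33.45; total due = $552.40

$552.40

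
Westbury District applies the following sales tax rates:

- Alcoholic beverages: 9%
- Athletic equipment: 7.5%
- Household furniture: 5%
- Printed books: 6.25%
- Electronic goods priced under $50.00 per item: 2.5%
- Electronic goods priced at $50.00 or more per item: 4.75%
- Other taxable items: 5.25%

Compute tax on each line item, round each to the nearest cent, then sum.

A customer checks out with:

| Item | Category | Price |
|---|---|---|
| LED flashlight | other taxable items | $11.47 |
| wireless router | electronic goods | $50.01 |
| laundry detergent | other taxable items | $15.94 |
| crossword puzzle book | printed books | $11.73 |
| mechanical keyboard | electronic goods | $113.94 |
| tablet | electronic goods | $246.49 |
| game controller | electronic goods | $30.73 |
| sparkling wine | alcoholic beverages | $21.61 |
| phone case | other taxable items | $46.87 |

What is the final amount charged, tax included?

LED flashlight $11.47: other taxable items → 5.25% → $0.60
Wireless router $50.01: electronic goods, $50.00 or more → 4.75% → $2.38
Laundry detergent $15.94: other taxable items → 5.25% → $0.84
Crossword puzzle book $11.73: printed books → 6.25% → $0.73
Mechanical keyboard $113.94: electronic goods, $50.00 or more → 4.75% → $5.41
Tablet $246.49: electronic goods, $50.00 or more → 4.75% → $11.71
Game controller $30.73: electronic goods, under $50.00 → 2.5% → $0.77
Sparkling wine $21.61: alcoholic beverages → 9% → $1.94
Phone case $46.87: other taxable items → 5.25% → $2.46
Subtotal = $548.79; tax = $26.84; total due = $575.63

$575.63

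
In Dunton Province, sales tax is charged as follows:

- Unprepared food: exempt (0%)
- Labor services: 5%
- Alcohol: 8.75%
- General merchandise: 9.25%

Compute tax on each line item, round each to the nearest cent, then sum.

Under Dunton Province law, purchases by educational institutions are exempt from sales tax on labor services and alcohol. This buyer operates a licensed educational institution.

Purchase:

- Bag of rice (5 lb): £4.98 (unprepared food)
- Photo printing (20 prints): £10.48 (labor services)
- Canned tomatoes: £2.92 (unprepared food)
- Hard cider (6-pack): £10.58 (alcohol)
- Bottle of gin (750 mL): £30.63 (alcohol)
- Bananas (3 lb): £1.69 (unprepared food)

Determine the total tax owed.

Bag of rice (5 lb) £4.98: unprepared food → 0% → £0.00
Photo printing (20 prints) £10.48: labor services, buyer-exempt → 0% → £0.00
Canned tomatoes £2.92: unprepared food → 0% → £0.00
Hard cider (6-pack) £10.58: alcohol, buyer-exempt → 0% → £0.00
Bottle of gin (750 mL) £30.63: alcohol, buyer-exempt → 0% → £0.00
Bananas (3 lb) £1.69: unprepared food → 0% → £0.00
Total tax = £0.00

£0.00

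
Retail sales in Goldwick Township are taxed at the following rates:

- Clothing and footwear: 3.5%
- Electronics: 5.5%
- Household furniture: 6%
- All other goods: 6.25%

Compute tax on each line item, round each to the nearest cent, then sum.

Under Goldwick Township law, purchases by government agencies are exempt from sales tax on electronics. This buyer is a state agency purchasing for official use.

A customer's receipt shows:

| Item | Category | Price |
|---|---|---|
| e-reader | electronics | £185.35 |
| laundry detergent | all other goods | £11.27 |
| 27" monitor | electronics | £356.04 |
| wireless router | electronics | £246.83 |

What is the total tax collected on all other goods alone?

£0.70

Laundry detergent £11.27: all other goods → 6.25% → £0.70
Tax on all other goods = £0.70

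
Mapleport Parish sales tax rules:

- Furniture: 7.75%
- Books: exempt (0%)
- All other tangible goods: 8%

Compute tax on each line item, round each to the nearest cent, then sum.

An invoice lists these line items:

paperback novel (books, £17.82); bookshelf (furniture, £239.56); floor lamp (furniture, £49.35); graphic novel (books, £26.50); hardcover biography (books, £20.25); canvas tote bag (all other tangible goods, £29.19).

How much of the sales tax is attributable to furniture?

£22.39

Bookshelf £239.56: furniture → 7.75% → £18.57
Floor lamp £49.35: furniture → 7.75% → £3.82
Tax on furniture = £18.57 + £3.82 = £22.39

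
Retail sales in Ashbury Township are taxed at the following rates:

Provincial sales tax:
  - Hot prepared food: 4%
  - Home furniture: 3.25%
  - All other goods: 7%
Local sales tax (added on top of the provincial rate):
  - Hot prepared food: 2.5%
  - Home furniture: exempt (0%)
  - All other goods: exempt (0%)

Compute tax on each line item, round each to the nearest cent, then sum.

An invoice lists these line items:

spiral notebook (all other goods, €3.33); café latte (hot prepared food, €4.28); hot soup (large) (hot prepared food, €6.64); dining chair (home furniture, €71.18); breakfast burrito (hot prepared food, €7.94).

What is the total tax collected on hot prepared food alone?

Café latte €4.28: hot prepared food → 4% + 2.5% local = 6.5% → €0.28
Hot soup (large) €6.64: hot prepared food → 4% + 2.5% local = 6.5% → €0.43
Breakfast burrito €7.94: hot prepared food → 4% + 2.5% local = 6.5% → €0.52
Tax on hot prepared food = €0.28 + €0.43 + €0.52 = €1.23

€1.23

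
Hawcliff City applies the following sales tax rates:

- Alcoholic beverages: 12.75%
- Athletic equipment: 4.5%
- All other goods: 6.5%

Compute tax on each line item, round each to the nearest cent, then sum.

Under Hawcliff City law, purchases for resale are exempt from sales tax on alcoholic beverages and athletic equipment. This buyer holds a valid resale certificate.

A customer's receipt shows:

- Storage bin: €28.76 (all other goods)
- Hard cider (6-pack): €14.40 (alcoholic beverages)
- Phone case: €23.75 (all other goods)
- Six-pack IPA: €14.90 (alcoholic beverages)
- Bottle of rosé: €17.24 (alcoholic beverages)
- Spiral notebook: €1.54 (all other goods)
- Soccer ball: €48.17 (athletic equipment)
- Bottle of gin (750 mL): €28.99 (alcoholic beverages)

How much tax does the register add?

Storage bin €28.76: all other goods → 6.5% → €1.87
Hard cider (6-pack) €14.40: alcoholic beverages, buyer-exempt → 0% → €0.00
Phone case €23.75: all other goods → 6.5% → €1.54
Six-pack IPA €14.90: alcoholic beverages, buyer-exempt → 0% → €0.00
Bottle of rosé €17.24: alcoholic beverages, buyer-exempt → 0% → €0.00
Spiral notebook €1.54: all other goods → 6.5% → €0.10
Soccer ball €48.17: athletic equipment, buyer-exempt → 0% → €0.00
Bottle of gin (750 mL) €28.99: alcoholic beverages, buyer-exempt → 0% → €0.00
Total tax = €1.87 + €1.54 + €0.10 = €3.51

€3.51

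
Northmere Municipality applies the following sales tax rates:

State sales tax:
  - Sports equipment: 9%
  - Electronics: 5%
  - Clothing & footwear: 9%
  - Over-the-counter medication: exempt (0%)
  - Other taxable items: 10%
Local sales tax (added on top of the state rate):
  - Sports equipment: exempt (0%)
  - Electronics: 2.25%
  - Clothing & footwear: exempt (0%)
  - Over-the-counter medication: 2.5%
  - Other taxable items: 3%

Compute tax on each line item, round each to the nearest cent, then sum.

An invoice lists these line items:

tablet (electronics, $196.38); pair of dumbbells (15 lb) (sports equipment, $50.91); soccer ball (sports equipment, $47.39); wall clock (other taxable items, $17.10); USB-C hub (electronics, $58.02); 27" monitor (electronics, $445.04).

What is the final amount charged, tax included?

Tablet $196.38: electronics → 5% + 2.25% local = 7.25% → $14.24
Pair of dumbbells (15 lb) $50.91: sports equipment → 9% + 0% local = 9% → $4.58
Soccer ball $47.39: sports equipment → 9% + 0% local = 9% → $4.27
Wall clock $17.10: other taxable items → 10% + 3% local = 13% → $2.22
USB-C hub $58.02: electronics → 5% + 2.25% local = 7.25% → $4.21
27" monitor $445.04: electronics → 5% + 2.25% local = 7.25% → $32.27
Subtotal = $814.84; tax = $61.79; total due = $876.63

$876.63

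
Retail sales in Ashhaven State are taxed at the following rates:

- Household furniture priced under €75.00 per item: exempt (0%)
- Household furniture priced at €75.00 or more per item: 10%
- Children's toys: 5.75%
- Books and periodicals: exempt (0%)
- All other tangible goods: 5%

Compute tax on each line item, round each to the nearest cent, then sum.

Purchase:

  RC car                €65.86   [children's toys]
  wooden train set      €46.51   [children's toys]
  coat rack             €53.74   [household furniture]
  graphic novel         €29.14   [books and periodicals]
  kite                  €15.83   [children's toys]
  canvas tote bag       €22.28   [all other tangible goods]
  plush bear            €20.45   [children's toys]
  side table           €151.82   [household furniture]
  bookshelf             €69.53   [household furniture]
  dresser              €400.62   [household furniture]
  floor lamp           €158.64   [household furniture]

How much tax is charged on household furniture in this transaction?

€71.10

Coat rack €53.74: household furniture, under €75.00 → 0% → €0.00
Side table €151.82: household furniture, €75.00 or more → 10% → €15.18
Bookshelf €69.53: household furniture, under €75.00 → 0% → €0.00
Dresser €400.62: household furniture, €75.00 or more → 10% → €40.06
Floor lamp €158.64: household furniture, €75.00 or more → 10% → €15.86
Tax on household furniture = €0.00 + €15.18 + €0.00 + €40.06 + €15.86 = €71.10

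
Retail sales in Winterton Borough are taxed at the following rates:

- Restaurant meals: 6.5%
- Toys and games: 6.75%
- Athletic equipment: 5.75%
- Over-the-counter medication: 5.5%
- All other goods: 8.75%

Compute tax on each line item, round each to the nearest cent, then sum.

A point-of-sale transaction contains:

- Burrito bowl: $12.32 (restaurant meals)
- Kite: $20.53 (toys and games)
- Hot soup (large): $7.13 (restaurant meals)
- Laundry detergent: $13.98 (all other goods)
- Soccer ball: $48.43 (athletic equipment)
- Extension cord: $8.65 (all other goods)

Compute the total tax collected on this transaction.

$7.41

Burrito bowl $12.32: restaurant meals → 6.5% → $0.80
Kite $20.53: toys and games → 6.75% → $1.39
Hot soup (large) $7.13: restaurant meals → 6.5% → $0.46
Laundry detergent $13.98: all other goods → 8.75% → $1.22
Soccer ball $48.43: athletic equipment → 5.75% → $2.78
Extension cord $8.65: all other goods → 8.75% → $0.76
Total tax = $0.80 + $1.39 + $0.46 + $1.22 + $2.78 + $0.76 = $7.41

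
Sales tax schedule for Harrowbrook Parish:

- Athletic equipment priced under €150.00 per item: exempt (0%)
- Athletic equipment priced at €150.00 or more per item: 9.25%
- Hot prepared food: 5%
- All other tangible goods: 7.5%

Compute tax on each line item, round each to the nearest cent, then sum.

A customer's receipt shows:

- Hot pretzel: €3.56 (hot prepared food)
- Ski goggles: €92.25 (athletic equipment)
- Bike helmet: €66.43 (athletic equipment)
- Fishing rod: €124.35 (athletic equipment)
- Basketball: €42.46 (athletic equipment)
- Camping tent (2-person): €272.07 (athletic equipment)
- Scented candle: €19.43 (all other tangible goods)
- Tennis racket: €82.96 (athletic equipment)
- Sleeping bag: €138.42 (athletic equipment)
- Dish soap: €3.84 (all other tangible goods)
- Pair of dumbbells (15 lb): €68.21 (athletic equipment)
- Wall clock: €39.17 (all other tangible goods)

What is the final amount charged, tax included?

Hot pretzel €3.56: hot prepared food → 5% → €0.18
Ski goggles €92.25: athletic equipment, under €150.00 → 0% → €0.00
Bike helmet €66.43: athletic equipment, under €150.00 → 0% → €0.00
Fishing rod €124.35: athletic equipment, under €150.00 → 0% → €0.00
Basketball €42.46: athletic equipment, under €150.00 → 0% → €0.00
Camping tent (2-person) €272.07: athletic equipment, €150.00 or more → 9.25% → €25.17
Scented candle €19.43: all other tangible goods → 7.5% → €1.46
Tennis racket €82.96: athletic equipment, under €150.00 → 0% → €0.00
Sleeping bag €138.42: athletic equipment, under €150.00 → 0% → €0.00
Dish soap €3.84: all other tangible goods → 7.5% → €0.29
Pair of dumbbells (15 lb) €68.21: athletic equipment, under €150.00 → 0% → €0.00
Wall clock €39.17: all other tangible goods → 7.5% → €2.94
Subtotal = €953.15; tax = €30.04; total due = €983.19

€983.19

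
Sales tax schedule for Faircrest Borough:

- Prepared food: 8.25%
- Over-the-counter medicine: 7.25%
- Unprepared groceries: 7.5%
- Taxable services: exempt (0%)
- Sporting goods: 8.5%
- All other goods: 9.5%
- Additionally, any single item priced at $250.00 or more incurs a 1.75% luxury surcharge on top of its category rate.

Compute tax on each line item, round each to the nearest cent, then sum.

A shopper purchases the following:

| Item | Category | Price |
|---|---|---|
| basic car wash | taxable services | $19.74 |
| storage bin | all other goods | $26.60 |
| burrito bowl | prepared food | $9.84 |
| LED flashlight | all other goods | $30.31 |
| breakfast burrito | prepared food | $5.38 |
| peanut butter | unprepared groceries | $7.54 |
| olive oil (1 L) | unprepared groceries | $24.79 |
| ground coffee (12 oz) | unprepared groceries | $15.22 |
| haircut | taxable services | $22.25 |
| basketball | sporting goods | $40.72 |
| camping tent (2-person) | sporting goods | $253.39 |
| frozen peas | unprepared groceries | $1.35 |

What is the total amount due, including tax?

Basic car wash $19.74: taxable services → 0% → $0.00
Storage bin $26.60: all other goods → 9.5% → $2.53
Burrito bowl $9.84: prepared food → 8.25% → $0.81
LED flashlight $30.31: all other goods → 9.5% → $2.88
Breakfast burrito $5.38: prepared food → 8.25% → $0.44
Peanut butter $7.54: unprepared groceries → 7.5% → $0.57
Olive oil (1 L) $24.79: unprepared groceries → 7.5% → $1.86
Ground coffee (12 oz) $15.22: unprepared groceries → 7.5% → $1.14
Haircut $22.25: taxable services → 0% → $0.00
Basketball $40.72: sporting goods → 8.5% → $3.46
Camping tent (2-person) $253.39: sporting goods → 8.5% + 1.75% surcharge = 10.25% → $25.97
Frozen peas $1.35: unprepared groceries → 7.5% → $0.10
Subtotal = $457.13; tax = $39.76; total due = $496.89

$496.89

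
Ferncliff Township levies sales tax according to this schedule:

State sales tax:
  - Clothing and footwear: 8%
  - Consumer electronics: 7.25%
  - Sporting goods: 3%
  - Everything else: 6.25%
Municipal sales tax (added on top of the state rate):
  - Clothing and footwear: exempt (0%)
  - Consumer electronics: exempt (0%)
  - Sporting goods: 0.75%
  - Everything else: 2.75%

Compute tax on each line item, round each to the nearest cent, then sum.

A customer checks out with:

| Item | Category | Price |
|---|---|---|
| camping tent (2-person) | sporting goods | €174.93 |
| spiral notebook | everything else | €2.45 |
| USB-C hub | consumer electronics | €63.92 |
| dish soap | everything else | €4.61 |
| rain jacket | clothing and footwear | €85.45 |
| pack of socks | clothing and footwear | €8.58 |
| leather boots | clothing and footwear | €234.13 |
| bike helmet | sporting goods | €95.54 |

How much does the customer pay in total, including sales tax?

€711.27

Camping tent (2-person) €174.93: sporting goods → 3% + 0.75% municipal = 3.75% → €6.56
Spiral notebook €2.45: everything else → 6.25% + 2.75% municipal = 9% → €0.22
USB-C hub €63.92: consumer electronics → 7.25% + 0% municipal = 7.25% → €4.63
Dish soap €4.61: everything else → 6.25% + 2.75% municipal = 9% → €0.41
Rain jacket €85.45: clothing and footwear → 8% + 0% municipal = 8% → €6.84
Pack of socks €8.58: clothing and footwear → 8% + 0% municipal = 8% → €0.69
Leather boots €234.13: clothing and footwear → 8% + 0% municipal = 8% → €18.73
Bike helmet €95.54: sporting goods → 3% + 0.75% municipal = 3.75% → €3.58
Subtotal = €669.61; tax = €41.66; total due = €711.27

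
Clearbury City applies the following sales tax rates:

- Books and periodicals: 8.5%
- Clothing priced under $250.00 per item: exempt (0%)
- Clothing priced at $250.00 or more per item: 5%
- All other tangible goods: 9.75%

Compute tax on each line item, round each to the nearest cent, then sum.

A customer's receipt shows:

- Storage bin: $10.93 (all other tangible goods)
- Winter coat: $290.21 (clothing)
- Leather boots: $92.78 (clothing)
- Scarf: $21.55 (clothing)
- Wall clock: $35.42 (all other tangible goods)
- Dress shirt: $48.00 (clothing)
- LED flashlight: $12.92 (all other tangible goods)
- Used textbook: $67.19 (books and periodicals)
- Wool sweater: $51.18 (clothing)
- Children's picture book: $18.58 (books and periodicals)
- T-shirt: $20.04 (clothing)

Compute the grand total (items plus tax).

$696.38

Storage bin $10.93: all other tangible goods → 9.75% → $1.07
Winter coat $290.21: clothing, $250.00 or more → 5% → $14.51
Leather boots $92.78: clothing, under $250.00 → 0% → $0.00
Scarf $21.55: clothing, under $250.00 → 0% → $0.00
Wall clock $35.42: all other tangible goods → 9.75% → $3.45
Dress shirt $48.00: clothing, under $250.00 → 0% → $0.00
LED flashlight $12.92: all other tangible goods → 9.75% → $1.26
Used textbook $67.19: books and periodicals → 8.5% → $5.71
Wool sweater $51.18: clothing, under $250.00 → 0% → $0.00
Children's picture book $18.58: books and periodicals → 8.5% → $1.58
T-shirt $20.04: clothing, under $250.00 → 0% → $0.00
Subtotal = $668.80; tax = $27.58; total due = $696.38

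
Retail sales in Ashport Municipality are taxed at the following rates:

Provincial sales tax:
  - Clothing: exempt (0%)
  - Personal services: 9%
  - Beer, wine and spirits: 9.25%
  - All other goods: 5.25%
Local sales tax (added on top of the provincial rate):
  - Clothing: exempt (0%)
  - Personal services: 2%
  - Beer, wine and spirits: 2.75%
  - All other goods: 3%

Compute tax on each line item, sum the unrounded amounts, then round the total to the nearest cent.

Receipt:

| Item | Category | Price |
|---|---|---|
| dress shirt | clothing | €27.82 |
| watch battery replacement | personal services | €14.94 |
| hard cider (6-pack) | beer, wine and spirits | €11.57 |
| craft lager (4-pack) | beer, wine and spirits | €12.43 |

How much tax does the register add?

€4.52

Dress shirt €27.82: clothing → 0% + 0% local = 0% → €0.00
Watch battery replacement €14.94: personal services → 9% + 2% local = 11% → €1.6434
Hard cider (6-pack) €11.57: beer, wine and spirits → 9.25% + 2.75% local = 12% → €1.3884
Craft lager (4-pack) €12.43: beer, wine and spirits → 9.25% + 2.75% local = 12% → €1.4916
Unrounded tax sum = €4.5234 → €4.52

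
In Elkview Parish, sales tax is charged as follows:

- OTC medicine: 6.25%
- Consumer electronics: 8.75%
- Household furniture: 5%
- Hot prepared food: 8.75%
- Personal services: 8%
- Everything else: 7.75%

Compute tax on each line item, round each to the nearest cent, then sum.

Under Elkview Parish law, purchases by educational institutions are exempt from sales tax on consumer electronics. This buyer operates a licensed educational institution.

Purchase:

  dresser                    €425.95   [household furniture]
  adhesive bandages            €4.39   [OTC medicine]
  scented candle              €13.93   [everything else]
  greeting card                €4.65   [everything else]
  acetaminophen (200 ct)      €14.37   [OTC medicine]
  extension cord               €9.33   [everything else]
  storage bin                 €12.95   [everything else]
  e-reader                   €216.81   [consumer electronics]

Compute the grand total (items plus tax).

Dresser €425.95: household furniture → 5% → €21.30
Adhesive bandages €4.39: OTC medicine → 6.25% → €0.27
Scented candle €13.93: everything else → 7.75% → €1.08
Greeting card €4.65: everything else → 7.75% → €0.36
Acetaminophen (200 ct) €14.37: OTC medicine → 6.25% → €0.90
Extension cord €9.33: everything else → 7.75% → €0.72
Storage bin €12.95: everything else → 7.75% → €1.00
E-reader €216.81: consumer electronics, buyer-exempt → 0% → €0.00
Subtotal = €702.38; tax = €25.63; total due = €728.01

€728.01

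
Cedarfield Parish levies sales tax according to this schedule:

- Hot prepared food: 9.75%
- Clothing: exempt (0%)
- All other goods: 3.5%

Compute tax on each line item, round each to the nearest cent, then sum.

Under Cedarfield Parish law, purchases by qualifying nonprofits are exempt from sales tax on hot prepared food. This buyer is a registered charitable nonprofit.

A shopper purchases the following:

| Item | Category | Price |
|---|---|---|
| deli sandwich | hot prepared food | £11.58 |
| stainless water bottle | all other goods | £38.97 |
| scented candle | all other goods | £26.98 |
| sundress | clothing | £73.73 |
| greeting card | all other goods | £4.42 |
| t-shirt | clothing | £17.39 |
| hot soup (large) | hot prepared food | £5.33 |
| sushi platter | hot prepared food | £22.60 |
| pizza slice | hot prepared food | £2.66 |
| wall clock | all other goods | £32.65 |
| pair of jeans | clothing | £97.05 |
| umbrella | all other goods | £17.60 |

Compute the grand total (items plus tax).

£355.17

Deli sandwich £11.58: hot prepared food, buyer-exempt → 0% → £0.00
Stainless water bottle £38.97: all other goods → 3.5% → £1.36
Scented candle £26.98: all other goods → 3.5% → £0.94
Sundress £73.73: clothing → 0% → £0.00
Greeting card £4.42: all other goods → 3.5% → £0.15
T-shirt £17.39: clothing → 0% → £0.00
Hot soup (large) £5.33: hot prepared food, buyer-exempt → 0% → £0.00
Sushi platter £22.60: hot prepared food, buyer-exempt → 0% → £0.00
Pizza slice £2.66: hot prepared food, buyer-exempt → 0% → £0.00
Wall clock £32.65: all other goods → 3.5% → £1.14
Pair of jeans £97.05: clothing → 0% → £0.00
Umbrella £17.60: all other goods → 3.5% → £0.62
Subtotal = £350.96; tax = £4.21; total due = £355.17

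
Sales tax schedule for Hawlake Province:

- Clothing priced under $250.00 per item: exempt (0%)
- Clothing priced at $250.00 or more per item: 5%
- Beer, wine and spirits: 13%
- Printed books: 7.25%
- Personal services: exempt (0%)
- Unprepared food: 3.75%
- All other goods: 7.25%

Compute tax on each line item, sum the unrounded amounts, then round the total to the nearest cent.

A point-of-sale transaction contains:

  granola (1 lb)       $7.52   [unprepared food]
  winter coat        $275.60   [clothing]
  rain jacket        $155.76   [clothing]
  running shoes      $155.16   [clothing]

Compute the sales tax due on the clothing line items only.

Winter coat $275.60: clothing, $250.00 or more → 5% → $13.78
Rain jacket $155.76: clothing, under $250.00 → 0% → $0.00
Running shoes $155.16: clothing, under $250.00 → 0% → $0.00
Tax on clothing: unrounded sum = $13.78 → $13.78

$13.78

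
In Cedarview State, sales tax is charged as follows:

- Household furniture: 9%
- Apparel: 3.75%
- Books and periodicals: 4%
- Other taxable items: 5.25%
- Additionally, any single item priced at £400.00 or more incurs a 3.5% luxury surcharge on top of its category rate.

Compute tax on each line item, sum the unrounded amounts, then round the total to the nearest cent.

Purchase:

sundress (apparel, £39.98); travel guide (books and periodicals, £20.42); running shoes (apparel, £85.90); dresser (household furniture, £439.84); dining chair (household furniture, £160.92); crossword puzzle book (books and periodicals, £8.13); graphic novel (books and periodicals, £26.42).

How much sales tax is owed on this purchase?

£76.38

Sundress £39.98: apparel → 3.75% → £1.49925
Travel guide £20.42: books and periodicals → 4% → £0.8168
Running shoes £85.90: apparel → 3.75% → £3.22125
Dresser £439.84: household furniture → 9% + 3.5% surcharge = 12.5% → £54.98
Dining chair £160.92: household furniture → 9% → £14.4828
Crossword puzzle book £8.13: books and periodicals → 4% → £0.3252
Graphic novel £26.42: books and periodicals → 4% → £1.0568
Unrounded tax sum = £76.3821 → £76.38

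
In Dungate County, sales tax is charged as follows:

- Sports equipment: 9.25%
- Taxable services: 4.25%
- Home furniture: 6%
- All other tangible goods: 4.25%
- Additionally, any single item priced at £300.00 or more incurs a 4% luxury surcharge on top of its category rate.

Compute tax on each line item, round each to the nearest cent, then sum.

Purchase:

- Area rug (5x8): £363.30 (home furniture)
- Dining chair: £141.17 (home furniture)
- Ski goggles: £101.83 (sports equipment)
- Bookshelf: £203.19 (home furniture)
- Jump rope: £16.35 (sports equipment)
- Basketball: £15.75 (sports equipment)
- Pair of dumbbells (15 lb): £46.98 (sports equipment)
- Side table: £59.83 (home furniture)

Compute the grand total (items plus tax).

Area rug (5x8) £363.30: home furniture → 6% + 4% surcharge = 10% → £36.33
Dining chair £141.17: home furniture → 6% → £8.47
Ski goggles £101.83: sports equipment → 9.25% → £9.42
Bookshelf £203.19: home furniture → 6% → £12.19
Jump rope £16.35: sports equipment → 9.25% → £1.51
Basketball £15.75: sports equipment → 9.25% → £1.46
Pair of dumbbells (15 lb) £46.98: sports equipment → 9.25% → £4.35
Side table £59.83: home furniture → 6% → £3.59
Subtotal = £948.40; tax = £77.32; total due = £1025.72

£1025.72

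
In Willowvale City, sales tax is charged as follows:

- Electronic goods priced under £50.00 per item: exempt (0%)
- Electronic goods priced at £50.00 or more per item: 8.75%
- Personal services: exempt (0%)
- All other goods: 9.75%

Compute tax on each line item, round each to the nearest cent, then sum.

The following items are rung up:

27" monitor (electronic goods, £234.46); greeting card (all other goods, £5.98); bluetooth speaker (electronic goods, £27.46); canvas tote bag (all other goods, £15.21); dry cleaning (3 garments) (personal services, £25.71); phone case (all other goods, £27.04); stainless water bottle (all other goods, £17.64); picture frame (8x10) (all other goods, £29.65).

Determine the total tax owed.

27" monitor £234.46: electronic goods, £50.00 or more → 8.75% → £20.52
Greeting card £5.98: all other goods → 9.75% → £0.58
Bluetooth speaker £27.46: electronic goods, under £50.00 → 0% → £0.00
Canvas tote bag £15.21: all other goods → 9.75% → £1.48
Dry cleaning (3 garments) £25.71: personal services → 0% → £0.00
Phone case £27.04: all other goods → 9.75% → £2.64
Stainless water bottle £17.64: all other goods → 9.75% → £1.72
Picture frame (8x10) £29.65: all other goods → 9.75% → £2.89
Total tax = £20.52 + £0.58 + £1.48 + £2.64 + £1.72 + £2.89 = £29.83

£29.83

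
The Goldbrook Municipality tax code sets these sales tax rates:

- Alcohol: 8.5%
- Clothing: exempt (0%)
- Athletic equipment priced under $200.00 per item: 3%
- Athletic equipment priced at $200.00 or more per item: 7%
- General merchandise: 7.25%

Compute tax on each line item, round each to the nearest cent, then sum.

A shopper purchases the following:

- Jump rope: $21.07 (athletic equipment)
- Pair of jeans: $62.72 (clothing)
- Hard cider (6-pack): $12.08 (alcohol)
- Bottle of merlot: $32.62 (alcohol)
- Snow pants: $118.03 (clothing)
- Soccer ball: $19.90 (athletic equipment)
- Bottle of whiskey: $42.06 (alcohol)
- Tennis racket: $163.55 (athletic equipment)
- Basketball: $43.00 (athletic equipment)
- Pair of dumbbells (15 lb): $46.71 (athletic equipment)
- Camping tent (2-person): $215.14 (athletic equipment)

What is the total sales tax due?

Jump rope $21.07: athletic equipment, under $200.00 → 3% → $0.63
Pair of jeans $62.72: clothing → 0% → $0.00
Hard cider (6-pack) $12.08: alcohol → 8.5% → $1.03
Bottle of merlot $32.62: alcohol → 8.5% → $2.77
Snow pants $118.03: clothing → 0% → $0.00
Soccer ball $19.90: athletic equipment, under $200.00 → 3% → $0.60
Bottle of whiskey $42.06: alcohol → 8.5% → $3.58
Tennis racket $163.55: athletic equipment, under $200.00 → 3% → $4.91
Basketball $43.00: athletic equipment, under $200.00 → 3% → $1.29
Pair of dumbbells (15 lb) $46.71: athletic equipment, under $200.00 → 3% → $1.40
Camping tent (2-person) $215.14: athletic equipment, $200.00 or more → 7% → $15.06
Total tax = $0.63 + $1.03 + $2.77 + $0.60 + $3.58 + $4.91 + $1.29 + $1.40 + $15.06 = $31.27

$31.27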